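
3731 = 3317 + 414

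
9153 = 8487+666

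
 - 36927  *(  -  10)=369270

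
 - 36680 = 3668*( - 10) 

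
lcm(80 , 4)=80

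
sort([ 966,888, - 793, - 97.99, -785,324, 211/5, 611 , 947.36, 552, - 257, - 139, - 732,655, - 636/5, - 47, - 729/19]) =[ - 793, - 785,- 732, - 257, - 139, - 636/5, - 97.99, - 47, - 729/19,211/5, 324, 552,611, 655, 888,947.36,966]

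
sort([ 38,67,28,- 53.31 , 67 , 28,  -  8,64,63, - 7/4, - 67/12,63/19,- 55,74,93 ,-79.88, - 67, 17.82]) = [ - 79.88, - 67, - 55, - 53.31,  -  8, - 67/12 ,-7/4,63/19,17.82,28,28,38, 63,64 , 67 , 67,74, 93 ]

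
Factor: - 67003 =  - 67003^1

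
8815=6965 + 1850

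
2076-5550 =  - 3474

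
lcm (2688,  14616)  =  233856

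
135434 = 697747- 562313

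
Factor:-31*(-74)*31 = 71114 = 2^1  *31^2*37^1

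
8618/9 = 957  +  5/9=957.56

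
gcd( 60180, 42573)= 3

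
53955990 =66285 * 814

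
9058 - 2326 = 6732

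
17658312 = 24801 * 712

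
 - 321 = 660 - 981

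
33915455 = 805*42131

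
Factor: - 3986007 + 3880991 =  - 105016 = - 2^3*13127^1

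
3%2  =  1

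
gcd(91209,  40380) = 3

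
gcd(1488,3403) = 1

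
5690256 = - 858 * ( - 6632) 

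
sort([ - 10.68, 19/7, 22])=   [ - 10.68, 19/7,22]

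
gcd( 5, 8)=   1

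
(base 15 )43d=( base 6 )4234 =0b1110111110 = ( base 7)2536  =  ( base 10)958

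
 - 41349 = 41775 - 83124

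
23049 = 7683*3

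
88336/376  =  11042/47 = 234.94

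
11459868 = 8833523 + 2626345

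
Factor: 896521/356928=2^( - 6)*3^ ( - 1)*11^( - 1 )*13^(  -  2) * 896521^1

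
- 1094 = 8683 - 9777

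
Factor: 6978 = 2^1*3^1 *1163^1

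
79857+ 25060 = 104917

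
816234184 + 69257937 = 885492121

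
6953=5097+1856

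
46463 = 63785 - 17322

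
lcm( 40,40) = 40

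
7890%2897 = 2096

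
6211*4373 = 27160703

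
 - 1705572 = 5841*(-292 ) 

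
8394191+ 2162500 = 10556691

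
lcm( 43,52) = 2236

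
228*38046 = 8674488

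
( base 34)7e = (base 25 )A2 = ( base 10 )252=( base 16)fc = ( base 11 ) 20a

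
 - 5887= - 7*841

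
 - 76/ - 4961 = 76/4961 = 0.02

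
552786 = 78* 7087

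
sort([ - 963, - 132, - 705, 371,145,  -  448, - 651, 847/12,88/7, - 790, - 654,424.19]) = [ - 963,-790, - 705, - 654, - 651, - 448, - 132,88/7,847/12, 145, 371, 424.19 ] 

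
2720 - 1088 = 1632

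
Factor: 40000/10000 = 4  =  2^2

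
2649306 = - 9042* ( -293)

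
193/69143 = 193/69143  =  0.00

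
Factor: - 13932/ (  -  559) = 324/13=2^2*3^4*13^ (- 1)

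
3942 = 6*657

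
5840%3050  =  2790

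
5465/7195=1093/1439=0.76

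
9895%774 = 607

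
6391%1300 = 1191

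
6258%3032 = 194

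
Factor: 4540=2^2*5^1* 227^1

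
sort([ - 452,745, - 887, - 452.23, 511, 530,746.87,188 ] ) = [ - 887, - 452.23, - 452,188, 511,530,745,746.87] 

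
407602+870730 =1278332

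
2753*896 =2466688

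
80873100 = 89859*900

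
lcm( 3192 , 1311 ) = 73416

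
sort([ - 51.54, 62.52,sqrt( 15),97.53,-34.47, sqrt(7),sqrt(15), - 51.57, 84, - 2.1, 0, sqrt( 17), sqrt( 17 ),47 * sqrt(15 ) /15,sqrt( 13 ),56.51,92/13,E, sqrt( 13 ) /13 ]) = [ - 51.57, - 51.54, - 34.47,-2.1,  0 , sqrt(13)/13,  sqrt(7 ),E,sqrt ( 13 ), sqrt(15 ),sqrt (15 ),sqrt( 17), sqrt( 17),92/13, 47*sqrt(15 ) /15, 56.51,  62.52, 84,97.53] 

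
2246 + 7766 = 10012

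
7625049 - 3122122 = 4502927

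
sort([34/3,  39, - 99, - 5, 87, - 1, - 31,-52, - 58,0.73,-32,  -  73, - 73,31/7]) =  [ - 99, - 73, - 73,-58,-52, - 32, - 31, - 5, - 1, 0.73, 31/7, 34/3, 39, 87 ] 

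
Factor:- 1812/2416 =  - 2^( -2)*3^1 = - 3/4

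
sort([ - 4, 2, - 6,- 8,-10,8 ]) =[ - 10,-8,-6,  -  4, 2, 8 ] 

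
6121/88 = 6121/88  =  69.56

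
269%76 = 41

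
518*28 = 14504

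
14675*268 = 3932900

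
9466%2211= 622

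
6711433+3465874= 10177307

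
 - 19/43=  - 1 + 24/43 = - 0.44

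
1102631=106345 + 996286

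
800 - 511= 289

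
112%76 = 36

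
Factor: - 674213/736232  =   - 2^(-3 )*7^(-1)* 53^1*12721^1*13147^( - 1)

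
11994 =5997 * 2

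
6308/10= 3154/5 = 630.80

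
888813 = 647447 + 241366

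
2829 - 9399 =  - 6570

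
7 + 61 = 68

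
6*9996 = 59976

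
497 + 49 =546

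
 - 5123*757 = - 3878111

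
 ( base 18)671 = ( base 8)4027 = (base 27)2MJ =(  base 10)2071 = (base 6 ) 13331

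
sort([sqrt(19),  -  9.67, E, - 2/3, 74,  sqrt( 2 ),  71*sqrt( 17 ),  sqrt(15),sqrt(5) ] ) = [ - 9.67,-2/3,  sqrt (2 ),  sqrt( 5), E , sqrt(15 ), sqrt( 19), 74,71*sqrt( 17 ) ] 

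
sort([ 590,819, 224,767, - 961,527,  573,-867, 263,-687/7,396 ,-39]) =[ - 961, - 867, - 687/7, - 39, 224,263, 396, 527,573,590,767, 819]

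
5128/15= 341  +  13/15 = 341.87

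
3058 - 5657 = -2599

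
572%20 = 12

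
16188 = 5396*3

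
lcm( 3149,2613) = 122811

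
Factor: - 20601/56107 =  - 3^3 * 7^1 * 19^( - 1 )  *109^1 * 2953^( -1)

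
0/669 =0 = 0.00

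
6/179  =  6/179=0.03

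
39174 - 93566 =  - 54392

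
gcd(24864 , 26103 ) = 21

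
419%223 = 196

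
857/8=107 + 1/8 = 107.12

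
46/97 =46/97 = 0.47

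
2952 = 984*3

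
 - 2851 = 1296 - 4147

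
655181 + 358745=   1013926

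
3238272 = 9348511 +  - 6110239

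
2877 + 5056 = 7933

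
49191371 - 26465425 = 22725946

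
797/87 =797/87 = 9.16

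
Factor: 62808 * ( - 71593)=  - 4496613144 = - 2^3 * 3^1*2617^1*71593^1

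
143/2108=143/2108= 0.07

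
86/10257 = 86/10257 = 0.01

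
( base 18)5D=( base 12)87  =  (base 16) 67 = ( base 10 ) 103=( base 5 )403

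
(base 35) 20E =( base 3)10101021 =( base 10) 2464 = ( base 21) 5c7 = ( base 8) 4640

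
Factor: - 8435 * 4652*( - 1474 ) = 57839199880 = 2^3*5^1*7^1*11^1*67^1 *241^1*1163^1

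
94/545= 94/545 =0.17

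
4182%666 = 186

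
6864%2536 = 1792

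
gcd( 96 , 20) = 4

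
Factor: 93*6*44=24552 = 2^3*3^2*11^1*31^1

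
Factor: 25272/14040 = 9/5=3^2*5^( - 1) 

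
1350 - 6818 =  - 5468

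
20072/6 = 3345 + 1/3 = 3345.33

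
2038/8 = 254  +  3/4  =  254.75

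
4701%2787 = 1914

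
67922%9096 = 4250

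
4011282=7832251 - 3820969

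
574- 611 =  - 37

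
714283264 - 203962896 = 510320368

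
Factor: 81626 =2^1 * 40813^1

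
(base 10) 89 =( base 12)75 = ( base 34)2L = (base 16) 59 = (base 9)108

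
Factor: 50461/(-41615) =-5^( - 1)*7^(-1) *29^( - 1 )*41^(-1)*50461^1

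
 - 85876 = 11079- 96955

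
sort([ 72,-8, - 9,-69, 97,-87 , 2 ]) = [ - 87,-69 ,  -  9  , -8,2 , 72, 97 ]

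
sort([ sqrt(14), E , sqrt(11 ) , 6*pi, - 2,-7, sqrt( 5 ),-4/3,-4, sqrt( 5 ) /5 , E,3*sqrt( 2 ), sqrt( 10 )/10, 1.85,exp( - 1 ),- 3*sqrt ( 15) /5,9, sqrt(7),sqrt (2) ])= [-7, - 4, - 3*sqrt( 15)/5,-2, - 4/3,  sqrt (10 )/10,exp( - 1),sqrt (5)/5,sqrt(2 ), 1.85,sqrt( 5), sqrt( 7 ),E, E, sqrt ( 11), sqrt( 14),3*sqrt( 2), 9,  6*pi]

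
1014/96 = 169/16   =  10.56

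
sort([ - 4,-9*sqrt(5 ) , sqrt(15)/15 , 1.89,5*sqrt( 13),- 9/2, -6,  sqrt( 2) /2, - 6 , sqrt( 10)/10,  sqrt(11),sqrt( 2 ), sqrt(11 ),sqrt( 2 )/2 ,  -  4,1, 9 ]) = [-9*sqrt(5) ,-6, - 6, - 9/2, - 4, - 4, sqrt(15)/15,sqrt( 10) /10,sqrt(2)/2,sqrt(2 )/2, 1,sqrt( 2 ), 1.89,sqrt ( 11),sqrt (11 ),9, 5*sqrt(13 )]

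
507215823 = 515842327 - 8626504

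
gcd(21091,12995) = 23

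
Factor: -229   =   - 229^1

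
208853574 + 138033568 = 346887142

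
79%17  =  11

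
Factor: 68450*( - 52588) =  - 3599648600 =- 2^3*5^2*37^2*13147^1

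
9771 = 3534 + 6237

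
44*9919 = 436436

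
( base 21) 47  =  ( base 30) 31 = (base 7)160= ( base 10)91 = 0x5b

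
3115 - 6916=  - 3801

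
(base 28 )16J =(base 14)4d5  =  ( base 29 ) 14E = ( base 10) 971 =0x3CB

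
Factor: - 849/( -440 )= 2^( - 3 )*3^1*5^(- 1 )*11^ (-1)*283^1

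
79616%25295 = 3731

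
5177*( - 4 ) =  - 20708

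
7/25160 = 7/25160 = 0.00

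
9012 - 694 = 8318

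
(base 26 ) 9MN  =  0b1101000010111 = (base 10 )6679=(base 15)1ea4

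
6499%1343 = 1127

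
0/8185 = 0 = 0.00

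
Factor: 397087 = 109^1*3643^1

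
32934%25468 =7466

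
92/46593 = 92/46593  =  0.00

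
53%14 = 11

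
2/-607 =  - 2/607 =- 0.00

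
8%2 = 0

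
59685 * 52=3103620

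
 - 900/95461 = -1 + 94561/95461 = - 0.01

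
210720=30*7024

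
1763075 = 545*3235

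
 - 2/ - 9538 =1/4769 = 0.00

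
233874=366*639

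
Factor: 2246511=3^1*53^1*71^1*199^1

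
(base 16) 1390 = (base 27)6ND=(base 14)1B7A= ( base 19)dgb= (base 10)5008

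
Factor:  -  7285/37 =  - 5^1*31^1*37^( -1)*47^1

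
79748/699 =79748/699 = 114.09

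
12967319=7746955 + 5220364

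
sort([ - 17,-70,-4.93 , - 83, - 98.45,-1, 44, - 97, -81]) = [ - 98.45, - 97 , - 83, - 81, - 70, - 17, - 4.93, - 1,44 ] 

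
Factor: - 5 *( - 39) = 195 = 3^1 * 5^1 * 13^1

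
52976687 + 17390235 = 70366922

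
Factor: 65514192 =2^4*3^1*17^1 * 80287^1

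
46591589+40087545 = 86679134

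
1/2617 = 1/2617 = 0.00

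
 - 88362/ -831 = 29454/277= 106.33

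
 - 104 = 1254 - 1358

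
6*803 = 4818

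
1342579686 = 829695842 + 512883844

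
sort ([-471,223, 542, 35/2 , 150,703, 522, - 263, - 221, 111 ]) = [-471,  -  263,-221,  35/2, 111, 150 , 223, 522, 542, 703]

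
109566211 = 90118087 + 19448124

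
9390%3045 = 255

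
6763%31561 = 6763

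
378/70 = 5 + 2/5 = 5.40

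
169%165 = 4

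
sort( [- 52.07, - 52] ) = [ - 52.07,  -  52]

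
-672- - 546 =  -126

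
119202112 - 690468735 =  - 571266623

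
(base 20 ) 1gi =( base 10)738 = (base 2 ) 1011100010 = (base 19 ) 20g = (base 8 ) 1342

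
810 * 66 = 53460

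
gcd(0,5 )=5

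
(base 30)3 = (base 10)3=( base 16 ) 3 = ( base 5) 3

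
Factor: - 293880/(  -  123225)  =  2^3*5^( -1)*53^( - 1) * 79^1 = 632/265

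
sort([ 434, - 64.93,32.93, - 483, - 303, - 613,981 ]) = [ - 613, - 483, - 303, - 64.93,32.93, 434 , 981]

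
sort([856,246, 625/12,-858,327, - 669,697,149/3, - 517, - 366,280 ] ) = [ - 858, - 669  , - 517, - 366,149/3,625/12,246, 280,327, 697,856 ] 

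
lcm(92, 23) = 92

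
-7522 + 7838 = 316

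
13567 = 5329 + 8238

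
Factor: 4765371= 3^1*13^1*19^1 * 59^1*109^1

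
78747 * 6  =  472482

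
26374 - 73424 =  - 47050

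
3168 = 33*96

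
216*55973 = 12090168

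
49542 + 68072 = 117614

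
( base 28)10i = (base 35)MW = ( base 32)p2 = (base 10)802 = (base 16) 322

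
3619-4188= - 569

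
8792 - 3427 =5365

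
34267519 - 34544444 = - 276925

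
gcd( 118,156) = 2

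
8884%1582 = 974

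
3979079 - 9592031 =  - 5612952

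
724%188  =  160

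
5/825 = 1/165 = 0.01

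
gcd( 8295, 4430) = 5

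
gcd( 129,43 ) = 43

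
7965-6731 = 1234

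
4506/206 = 21 + 90/103 =21.87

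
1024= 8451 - 7427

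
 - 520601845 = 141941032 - 662542877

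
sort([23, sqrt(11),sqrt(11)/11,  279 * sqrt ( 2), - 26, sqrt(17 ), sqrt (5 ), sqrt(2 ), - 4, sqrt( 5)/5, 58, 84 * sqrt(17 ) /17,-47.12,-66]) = [  -  66, - 47.12, - 26, - 4, sqrt(11 ) /11, sqrt( 5 ) /5, sqrt(2), sqrt(5), sqrt( 11),  sqrt( 17), 84*sqrt(17)/17, 23,  58, 279 * sqrt( 2)]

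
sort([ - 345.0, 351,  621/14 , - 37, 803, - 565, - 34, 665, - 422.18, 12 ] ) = [  -  565 , - 422.18, - 345.0 , - 37 , - 34 , 12,  621/14,351, 665, 803] 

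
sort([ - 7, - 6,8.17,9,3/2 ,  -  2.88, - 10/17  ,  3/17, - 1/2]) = [ - 7, - 6, - 2.88,-10/17,-1/2, 3/17, 3/2,8.17, 9]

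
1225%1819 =1225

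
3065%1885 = 1180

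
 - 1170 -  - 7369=6199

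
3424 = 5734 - 2310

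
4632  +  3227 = 7859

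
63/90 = 7/10 = 0.70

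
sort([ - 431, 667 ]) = [ - 431, 667]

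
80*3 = 240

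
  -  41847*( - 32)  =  1339104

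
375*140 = 52500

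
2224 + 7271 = 9495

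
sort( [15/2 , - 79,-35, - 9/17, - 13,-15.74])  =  [ - 79, - 35, - 15.74,  -  13, - 9/17,15/2]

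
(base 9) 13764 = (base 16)249D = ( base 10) 9373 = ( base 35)7MS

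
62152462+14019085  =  76171547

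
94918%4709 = 738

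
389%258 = 131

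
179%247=179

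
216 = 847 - 631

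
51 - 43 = 8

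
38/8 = 4 + 3/4 = 4.75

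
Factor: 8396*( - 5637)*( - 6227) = 294713025204 = 2^2* 3^1*13^1*479^1*1879^1*2099^1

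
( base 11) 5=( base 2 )101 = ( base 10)5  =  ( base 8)5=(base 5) 10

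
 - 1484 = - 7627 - -6143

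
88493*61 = 5398073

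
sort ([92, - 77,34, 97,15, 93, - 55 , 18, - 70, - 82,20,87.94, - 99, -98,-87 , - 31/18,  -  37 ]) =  [ - 99, - 98, - 87,-82, -77 , -70, - 55,-37, - 31/18,15,18,20,34,87.94,92, 93 , 97 ] 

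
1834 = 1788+46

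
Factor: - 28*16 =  - 2^6*7^1 =- 448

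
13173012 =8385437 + 4787575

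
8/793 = 8/793 = 0.01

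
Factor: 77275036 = 2^2*19318759^1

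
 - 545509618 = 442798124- 988307742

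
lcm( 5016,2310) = 175560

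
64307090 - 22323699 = 41983391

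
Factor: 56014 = 2^1*7^1  *4001^1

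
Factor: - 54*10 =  - 540 = - 2^2*3^3*5^1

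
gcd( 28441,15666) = 7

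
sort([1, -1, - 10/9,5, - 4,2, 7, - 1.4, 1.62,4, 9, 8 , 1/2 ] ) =[ - 4,-1.4,  -  10/9,-1, 1/2,1, 1.62, 2,4, 5, 7, 8,9 ] 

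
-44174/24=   -  1841 + 5/12 = - 1840.58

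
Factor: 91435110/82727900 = 2^(- 1)*3^1*5^( - 1) * 13^1*19^ ( - 1)*97^1*2417^1  *  43541^( - 1) =9143511/8272790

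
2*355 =710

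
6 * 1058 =6348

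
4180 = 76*55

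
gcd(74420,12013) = 1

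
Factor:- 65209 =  - 61^1 * 1069^1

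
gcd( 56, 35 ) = 7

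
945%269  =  138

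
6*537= 3222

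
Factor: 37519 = 17^1*2207^1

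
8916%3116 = 2684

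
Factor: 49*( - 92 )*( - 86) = 387688 = 2^3 * 7^2  *23^1* 43^1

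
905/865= 181/173 = 1.05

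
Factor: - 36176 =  - 2^4 * 7^1*17^1*19^1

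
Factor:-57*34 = -1938 =- 2^1*3^1 * 17^1*19^1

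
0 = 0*332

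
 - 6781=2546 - 9327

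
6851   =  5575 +1276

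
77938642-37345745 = 40592897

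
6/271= 6/271=0.02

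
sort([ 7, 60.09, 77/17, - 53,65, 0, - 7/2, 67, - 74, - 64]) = [-74, -64, - 53, - 7/2, 0, 77/17,7,60.09 , 65, 67]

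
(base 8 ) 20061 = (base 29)9n5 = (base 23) FD7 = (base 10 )8241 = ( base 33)7IO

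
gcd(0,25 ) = 25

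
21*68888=1446648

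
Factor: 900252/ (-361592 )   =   - 225063/90398  =  - 2^( - 1)*3^2*7^ (-1)*11^( -1 ) * 17^1*587^(- 1)*1471^1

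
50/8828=25/4414 = 0.01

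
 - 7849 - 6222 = - 14071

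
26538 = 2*13269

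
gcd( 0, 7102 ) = 7102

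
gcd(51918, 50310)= 6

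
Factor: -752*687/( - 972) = 2^2*3^( - 4)* 47^1*229^1=43052/81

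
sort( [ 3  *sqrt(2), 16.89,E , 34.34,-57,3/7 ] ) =[ - 57 , 3/7, E, 3 * sqrt ( 2), 16.89, 34.34] 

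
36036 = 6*6006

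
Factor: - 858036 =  - 2^2*3^1 * 71503^1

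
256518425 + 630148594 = 886667019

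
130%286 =130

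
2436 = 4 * 609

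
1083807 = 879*1233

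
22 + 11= 33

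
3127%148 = 19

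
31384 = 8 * 3923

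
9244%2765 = 949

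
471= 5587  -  5116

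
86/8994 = 43/4497 = 0.01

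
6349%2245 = 1859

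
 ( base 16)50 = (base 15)55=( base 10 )80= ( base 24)38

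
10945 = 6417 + 4528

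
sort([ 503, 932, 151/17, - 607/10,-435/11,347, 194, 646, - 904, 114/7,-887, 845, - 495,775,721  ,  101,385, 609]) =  [-904, - 887, - 495, - 607/10, - 435/11, 151/17, 114/7,101, 194, 347, 385, 503,609,646, 721,  775, 845 , 932 ]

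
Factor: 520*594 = 2^4*  3^3*5^1*11^1*13^1 = 308880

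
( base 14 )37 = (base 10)49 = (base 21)27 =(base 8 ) 61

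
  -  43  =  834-877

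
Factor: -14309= -41^1 * 349^1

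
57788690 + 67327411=125116101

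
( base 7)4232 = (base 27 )218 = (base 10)1493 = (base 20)3ED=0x5d5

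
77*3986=306922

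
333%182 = 151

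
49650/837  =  59 + 89/279=59.32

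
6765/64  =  6765/64 = 105.70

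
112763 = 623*181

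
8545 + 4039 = 12584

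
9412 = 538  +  8874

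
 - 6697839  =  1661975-8359814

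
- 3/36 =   -  1+11/12 = - 0.08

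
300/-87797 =  -  1 + 87497/87797=- 0.00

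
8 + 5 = 13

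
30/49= 30/49=0.61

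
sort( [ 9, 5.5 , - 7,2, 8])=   [-7, 2, 5.5,8, 9]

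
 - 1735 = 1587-3322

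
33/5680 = 33/5680 = 0.01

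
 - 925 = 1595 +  -2520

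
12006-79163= -67157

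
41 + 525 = 566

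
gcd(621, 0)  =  621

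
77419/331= 77419/331 = 233.89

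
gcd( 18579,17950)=1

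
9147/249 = 3049/83 = 36.73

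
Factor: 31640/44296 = 5^1*7^( - 1) = 5/7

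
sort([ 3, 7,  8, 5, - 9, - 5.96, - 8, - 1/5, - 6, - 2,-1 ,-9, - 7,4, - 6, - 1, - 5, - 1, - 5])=[ - 9,-9,-8, - 7,- 6, - 6  , - 5.96, - 5, - 5, - 2, - 1, - 1, - 1, - 1/5,3, 4,5,7, 8 ]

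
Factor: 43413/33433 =87/67 = 3^1*29^1* 67^ ( - 1 ) 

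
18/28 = 9/14 = 0.64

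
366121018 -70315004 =295806014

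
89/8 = 11 + 1/8 = 11.12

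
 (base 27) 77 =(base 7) 400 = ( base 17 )B9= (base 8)304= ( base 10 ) 196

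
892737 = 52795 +839942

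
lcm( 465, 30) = 930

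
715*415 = 296725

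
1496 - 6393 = -4897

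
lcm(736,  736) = 736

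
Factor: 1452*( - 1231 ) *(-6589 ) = 11777257668 = 2^2*3^1  *11^3*599^1*1231^1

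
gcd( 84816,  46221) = 93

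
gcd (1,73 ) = 1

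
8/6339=8/6339 = 0.00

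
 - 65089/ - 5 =65089/5 = 13017.80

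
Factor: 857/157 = 157^( - 1) * 857^1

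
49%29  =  20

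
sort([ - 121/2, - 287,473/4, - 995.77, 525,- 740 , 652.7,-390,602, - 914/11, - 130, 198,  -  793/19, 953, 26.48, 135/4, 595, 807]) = [ - 995.77, - 740,- 390,-287,- 130, - 914/11, - 121/2, - 793/19,26.48, 135/4,473/4,198, 525, 595,  602, 652.7,807, 953] 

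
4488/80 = 561/10 = 56.10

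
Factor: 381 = 3^1 * 127^1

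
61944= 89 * 696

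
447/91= 447/91 = 4.91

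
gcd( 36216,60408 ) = 72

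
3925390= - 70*(-56077 ) 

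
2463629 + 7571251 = 10034880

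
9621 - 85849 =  - 76228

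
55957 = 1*55957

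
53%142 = 53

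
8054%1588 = 114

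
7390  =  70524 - 63134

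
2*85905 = 171810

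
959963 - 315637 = 644326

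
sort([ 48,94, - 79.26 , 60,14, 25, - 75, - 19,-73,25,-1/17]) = [ - 79.26, - 75, - 73, - 19,- 1/17,14,25,25,48,60,94 ]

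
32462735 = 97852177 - 65389442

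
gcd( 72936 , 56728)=8104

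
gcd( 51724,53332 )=268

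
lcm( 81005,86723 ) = 7371455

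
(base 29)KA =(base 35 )gu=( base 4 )21032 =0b1001001110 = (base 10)590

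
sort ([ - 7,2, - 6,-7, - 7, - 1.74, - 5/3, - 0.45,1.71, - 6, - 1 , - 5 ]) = [-7, - 7, - 7,-6,-6, - 5 , - 1.74,  -  5/3, - 1, - 0.45, 1.71 , 2]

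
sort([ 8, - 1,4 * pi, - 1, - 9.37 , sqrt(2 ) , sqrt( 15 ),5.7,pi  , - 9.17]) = [ - 9.37,-9.17, - 1, - 1 , sqrt( 2 ),pi,sqrt(15 ), 5.7,8, 4*pi ] 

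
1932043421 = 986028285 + 946015136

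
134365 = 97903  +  36462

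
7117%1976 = 1189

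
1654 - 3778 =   -  2124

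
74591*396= 29538036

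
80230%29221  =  21788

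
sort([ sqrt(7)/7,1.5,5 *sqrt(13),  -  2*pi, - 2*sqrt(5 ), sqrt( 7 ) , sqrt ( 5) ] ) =[  -  2 *pi, - 2*sqrt (5), sqrt( 7)/7, 1.5,  sqrt( 5), sqrt( 7 ),5*sqrt(13) ]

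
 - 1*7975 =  - 7975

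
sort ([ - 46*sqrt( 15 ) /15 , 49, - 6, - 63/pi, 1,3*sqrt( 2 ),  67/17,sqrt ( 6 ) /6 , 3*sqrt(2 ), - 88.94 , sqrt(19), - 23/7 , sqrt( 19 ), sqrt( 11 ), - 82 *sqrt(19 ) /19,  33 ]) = [ - 88.94, - 63/pi, - 82*sqrt ( 19)/19, - 46*sqrt( 15 )/15,- 6, - 23/7,sqrt(6)/6,1, sqrt ( 11 ),  67/17,3*sqrt(2), 3*sqrt(2 ), sqrt( 19),  sqrt( 19 ),33,  49]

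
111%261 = 111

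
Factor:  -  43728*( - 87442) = 3823663776 = 2^5*3^1*911^1 * 43721^1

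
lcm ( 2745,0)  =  0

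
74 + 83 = 157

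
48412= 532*91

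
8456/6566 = 1+135/469 = 1.29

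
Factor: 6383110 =2^1*5^1*431^1*1481^1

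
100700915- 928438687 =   -  827737772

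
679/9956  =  679/9956   =  0.07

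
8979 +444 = 9423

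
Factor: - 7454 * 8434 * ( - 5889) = 370223975004 = 2^2 * 3^1*13^1 * 151^1*3727^1 * 4217^1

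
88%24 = 16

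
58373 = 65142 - 6769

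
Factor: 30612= 2^2  *3^1*2551^1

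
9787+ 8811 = 18598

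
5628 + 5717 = 11345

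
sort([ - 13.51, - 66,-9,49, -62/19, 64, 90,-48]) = [ - 66, - 48, - 13.51, - 9, - 62/19, 49, 64,  90 ] 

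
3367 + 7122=10489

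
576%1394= 576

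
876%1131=876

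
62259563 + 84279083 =146538646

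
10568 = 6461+4107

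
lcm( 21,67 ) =1407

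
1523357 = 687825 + 835532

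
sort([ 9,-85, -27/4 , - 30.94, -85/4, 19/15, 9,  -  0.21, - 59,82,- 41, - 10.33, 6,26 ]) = [ - 85,-59,-41, - 30.94, - 85/4, - 10.33 ,-27/4, - 0.21, 19/15,  6, 9,9, 26, 82 ]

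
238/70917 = 34/10131= 0.00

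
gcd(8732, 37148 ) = 148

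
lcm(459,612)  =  1836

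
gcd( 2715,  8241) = 3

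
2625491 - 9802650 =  - 7177159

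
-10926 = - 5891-5035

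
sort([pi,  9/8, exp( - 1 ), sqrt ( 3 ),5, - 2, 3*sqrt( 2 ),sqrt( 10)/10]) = [ - 2,sqrt(10)/10, exp(-1),9/8,sqrt(3 ),  pi, 3*sqrt( 2), 5]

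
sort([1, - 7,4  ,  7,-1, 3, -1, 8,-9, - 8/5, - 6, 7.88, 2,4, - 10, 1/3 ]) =[- 10, - 9,-7, - 6,-8/5,  -  1, - 1,1/3, 1,2,3, 4, 4, 7, 7.88, 8]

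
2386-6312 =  - 3926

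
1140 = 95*12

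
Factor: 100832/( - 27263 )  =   - 2^5*23^1*199^ ( -1) = - 736/199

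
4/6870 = 2/3435 = 0.00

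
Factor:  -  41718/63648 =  - 2^(-4 )*3^( - 1)*13^( - 1 )*409^1=- 409/624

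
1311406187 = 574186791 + 737219396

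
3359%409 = 87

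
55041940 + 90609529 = 145651469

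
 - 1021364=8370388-9391752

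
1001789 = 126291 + 875498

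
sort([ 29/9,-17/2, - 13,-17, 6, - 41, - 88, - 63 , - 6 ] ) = [  -  88, - 63,-41, - 17 , - 13,- 17/2,-6,29/9,6 ]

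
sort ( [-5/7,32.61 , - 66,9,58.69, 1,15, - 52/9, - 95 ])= [  -  95, - 66, - 52/9, - 5/7 , 1, 9 , 15, 32.61, 58.69] 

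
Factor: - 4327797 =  - 3^1*  1442599^1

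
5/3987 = 5/3987 = 0.00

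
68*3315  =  225420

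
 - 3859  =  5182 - 9041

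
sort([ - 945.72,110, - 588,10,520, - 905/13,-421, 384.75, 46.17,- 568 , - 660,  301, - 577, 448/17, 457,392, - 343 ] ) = [ - 945.72,-660, - 588,  -  577,-568, - 421, - 343 , - 905/13,10, 448/17 , 46.17,110, 301,384.75, 392,  457 , 520] 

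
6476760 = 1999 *3240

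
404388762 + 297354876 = 701743638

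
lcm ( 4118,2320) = 164720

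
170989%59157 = 52675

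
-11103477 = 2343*( - 4739)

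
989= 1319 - 330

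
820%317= 186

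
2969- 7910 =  - 4941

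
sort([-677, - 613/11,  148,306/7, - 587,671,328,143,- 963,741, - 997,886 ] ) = [-997, - 963,  -  677, - 587, - 613/11,306/7,  143,  148 , 328,671,741,886]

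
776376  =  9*86264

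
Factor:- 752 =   -  2^4*47^1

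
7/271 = 7/271 = 0.03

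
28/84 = 1/3 = 0.33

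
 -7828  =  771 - 8599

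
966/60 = 16 + 1/10  =  16.10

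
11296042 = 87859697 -76563655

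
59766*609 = 36397494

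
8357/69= 121 + 8/69 = 121.12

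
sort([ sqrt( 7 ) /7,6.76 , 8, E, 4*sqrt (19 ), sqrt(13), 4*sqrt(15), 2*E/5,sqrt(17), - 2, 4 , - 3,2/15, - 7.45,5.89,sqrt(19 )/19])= [ - 7.45, - 3, - 2, 2/15, sqrt( 19)/19,sqrt(7 ) /7, 2*E/5, E , sqrt( 13 ), 4, sqrt( 17), 5.89,6.76, 8,4*sqrt(15 ),  4*sqrt(19)] 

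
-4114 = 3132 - 7246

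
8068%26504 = 8068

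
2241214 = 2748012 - 506798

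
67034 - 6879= 60155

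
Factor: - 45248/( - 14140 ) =2^4*5^ ( -1 ) = 16/5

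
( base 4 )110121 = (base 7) 3543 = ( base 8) 2431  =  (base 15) 5C0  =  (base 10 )1305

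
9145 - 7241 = 1904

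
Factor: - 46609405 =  - 5^1*73^1*277^1*461^1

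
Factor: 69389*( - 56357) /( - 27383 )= 3910555873/27383 = 7^1 * 83^1*97^1*139^( - 1 )*197^( - 1)*  69389^1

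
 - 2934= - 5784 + 2850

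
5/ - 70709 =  - 5/70709 =- 0.00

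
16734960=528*31695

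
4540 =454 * 10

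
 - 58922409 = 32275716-91198125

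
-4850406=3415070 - 8265476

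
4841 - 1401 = 3440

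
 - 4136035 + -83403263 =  - 87539298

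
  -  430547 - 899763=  - 1330310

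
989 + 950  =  1939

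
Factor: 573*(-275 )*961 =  - 151429575 = - 3^1 * 5^2* 11^1*31^2 * 191^1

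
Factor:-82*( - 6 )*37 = 18204 = 2^2* 3^1*37^1*41^1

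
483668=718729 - 235061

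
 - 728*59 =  - 42952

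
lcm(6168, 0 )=0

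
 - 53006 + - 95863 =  - 148869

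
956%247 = 215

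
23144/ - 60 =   -  386 + 4/15=-385.73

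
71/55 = 71/55 = 1.29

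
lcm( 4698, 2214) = 192618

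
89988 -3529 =86459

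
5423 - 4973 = 450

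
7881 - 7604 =277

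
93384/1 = 93384  =  93384.00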